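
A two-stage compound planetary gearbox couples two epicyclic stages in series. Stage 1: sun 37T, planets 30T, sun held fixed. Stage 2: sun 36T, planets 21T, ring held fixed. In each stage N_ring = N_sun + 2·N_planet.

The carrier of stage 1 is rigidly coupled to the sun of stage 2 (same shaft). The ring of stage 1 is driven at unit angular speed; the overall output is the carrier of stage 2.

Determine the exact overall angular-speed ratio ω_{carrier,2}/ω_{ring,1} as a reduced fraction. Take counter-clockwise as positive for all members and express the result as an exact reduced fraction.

291/1273

Stage 1: N_ring = 37 + 2·30 = 97
Stage 1: 37(ω_s−ω_c) = −97(ω_r−ω_c),  ω_s=0, ω_r=1
Stage 1: 37(0−ω_c) = −97(1−ω_c)  ⇒  134ω_c = 97  ⇒  ω_c = 97/134
  ⇒ ω_c¹/ω_r¹ = 97/134
Stage 2: N_ring = 36 + 2·21 = 78
Stage 2: 36(ω_s−ω_c) = −78(ω_r−ω_c),  ω_r=0, ω_s=1
Stage 2: 36(1−ω_c) = −78(0−ω_c)  ⇒  114ω_c = 36  ⇒  ω_c = 6/19
  ⇒ ω_c²/ω_s² = 6/19
Coupling ω_s² = ω_c¹ ⇒ overall = 97/134 × 6/19 = 291/1273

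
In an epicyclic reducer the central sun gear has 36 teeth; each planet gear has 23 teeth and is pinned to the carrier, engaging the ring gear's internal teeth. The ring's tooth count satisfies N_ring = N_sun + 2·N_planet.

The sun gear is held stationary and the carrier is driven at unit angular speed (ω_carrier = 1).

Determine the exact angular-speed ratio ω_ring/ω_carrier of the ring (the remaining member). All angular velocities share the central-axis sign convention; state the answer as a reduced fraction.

N_ring = 36 + 2·23 = 82
36(ω_s−ω_c) = −82(ω_r−ω_c),  ω_s=0, ω_c=1
ω_r = 1 − (36/82)(0−1) = 59/41
ω_r/ω_c = 59/41

59/41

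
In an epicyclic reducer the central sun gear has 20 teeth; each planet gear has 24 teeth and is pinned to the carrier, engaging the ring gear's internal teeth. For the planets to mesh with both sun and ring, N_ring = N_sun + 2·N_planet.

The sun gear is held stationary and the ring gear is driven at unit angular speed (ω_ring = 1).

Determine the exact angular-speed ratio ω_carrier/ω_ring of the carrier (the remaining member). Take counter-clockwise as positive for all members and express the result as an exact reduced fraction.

17/22

N_ring = 20 + 2·24 = 68
20(ω_s−ω_c) = −68(ω_r−ω_c),  ω_s=0, ω_r=1
20(0−ω_c) = −68(1−ω_c)  ⇒  88ω_c = 68  ⇒  ω_c = 17/22
ω_c/ω_r = 17/22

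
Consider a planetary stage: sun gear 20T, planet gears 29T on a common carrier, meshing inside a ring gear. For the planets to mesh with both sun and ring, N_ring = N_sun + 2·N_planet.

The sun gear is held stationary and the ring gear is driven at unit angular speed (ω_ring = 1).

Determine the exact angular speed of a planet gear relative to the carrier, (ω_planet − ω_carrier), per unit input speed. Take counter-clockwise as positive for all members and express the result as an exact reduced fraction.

780/1421

N_ring = 20 + 2·29 = 78
20(ω_s−ω_c) = −78(ω_r−ω_c),  ω_s=0, ω_r=1
20(0−ω_c) = −78(1−ω_c)  ⇒  98ω_c = 78  ⇒  ω_c = 39/49
sun–planet: 20·(0−39/49) = −29·(ω_p−ω_c)  ⇒  ω_p−ω_c = −(20/29)·(-39/49) = 780/1421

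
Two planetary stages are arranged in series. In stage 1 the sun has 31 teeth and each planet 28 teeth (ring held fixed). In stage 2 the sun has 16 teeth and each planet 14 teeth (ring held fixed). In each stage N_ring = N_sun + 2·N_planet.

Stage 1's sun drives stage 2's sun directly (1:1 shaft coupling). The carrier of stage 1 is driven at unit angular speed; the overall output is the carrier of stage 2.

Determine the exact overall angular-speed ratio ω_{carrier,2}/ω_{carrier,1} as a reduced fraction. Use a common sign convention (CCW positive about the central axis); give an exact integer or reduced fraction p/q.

472/465

Stage 1: N_ring = 31 + 2·28 = 87
Stage 1: 31(ω_s−ω_c) = −87(ω_r−ω_c),  ω_r=0, ω_c=1
Stage 1: ω_s = 1 − (87/31)(0−1) = 118/31
  ⇒ ω_s¹/ω_c¹ = 118/31
Stage 2: N_ring = 16 + 2·14 = 44
Stage 2: 16(ω_s−ω_c) = −44(ω_r−ω_c),  ω_r=0, ω_s=1
Stage 2: 16(1−ω_c) = −44(0−ω_c)  ⇒  60ω_c = 16  ⇒  ω_c = 4/15
  ⇒ ω_c²/ω_s² = 4/15
Coupling ω_s² = ω_s¹ ⇒ overall = 118/31 × 4/15 = 472/465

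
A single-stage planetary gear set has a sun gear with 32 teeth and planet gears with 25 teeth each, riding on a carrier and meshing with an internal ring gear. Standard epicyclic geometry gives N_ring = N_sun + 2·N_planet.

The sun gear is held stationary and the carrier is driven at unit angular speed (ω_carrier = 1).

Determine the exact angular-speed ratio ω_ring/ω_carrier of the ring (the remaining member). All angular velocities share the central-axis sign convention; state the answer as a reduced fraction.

N_ring = 32 + 2·25 = 82
32(ω_s−ω_c) = −82(ω_r−ω_c),  ω_s=0, ω_c=1
ω_r = 1 − (32/82)(0−1) = 57/41
ω_r/ω_c = 57/41

57/41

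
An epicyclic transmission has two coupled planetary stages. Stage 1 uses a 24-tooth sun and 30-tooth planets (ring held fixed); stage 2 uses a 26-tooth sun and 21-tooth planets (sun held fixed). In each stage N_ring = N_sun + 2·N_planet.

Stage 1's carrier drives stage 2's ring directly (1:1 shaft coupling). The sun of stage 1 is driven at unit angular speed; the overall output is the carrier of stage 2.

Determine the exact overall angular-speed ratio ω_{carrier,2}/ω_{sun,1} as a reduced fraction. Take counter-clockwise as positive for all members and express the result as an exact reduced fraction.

68/423

Stage 1: N_ring = 24 + 2·30 = 84
Stage 1: 24(ω_s−ω_c) = −84(ω_r−ω_c),  ω_r=0, ω_s=1
Stage 1: 24(1−ω_c) = −84(0−ω_c)  ⇒  108ω_c = 24  ⇒  ω_c = 2/9
  ⇒ ω_c¹/ω_s¹ = 2/9
Stage 2: N_ring = 26 + 2·21 = 68
Stage 2: 26(ω_s−ω_c) = −68(ω_r−ω_c),  ω_s=0, ω_r=1
Stage 2: 26(0−ω_c) = −68(1−ω_c)  ⇒  94ω_c = 68  ⇒  ω_c = 34/47
  ⇒ ω_c²/ω_r² = 34/47
Coupling ω_r² = ω_c¹ ⇒ overall = 2/9 × 34/47 = 68/423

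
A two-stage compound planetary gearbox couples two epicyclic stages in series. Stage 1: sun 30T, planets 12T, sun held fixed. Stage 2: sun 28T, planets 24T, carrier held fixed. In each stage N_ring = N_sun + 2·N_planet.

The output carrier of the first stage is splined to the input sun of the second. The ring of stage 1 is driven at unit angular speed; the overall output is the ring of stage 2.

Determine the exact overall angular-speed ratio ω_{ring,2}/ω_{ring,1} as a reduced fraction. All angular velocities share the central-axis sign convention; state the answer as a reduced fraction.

-9/38

Stage 1: N_ring = 30 + 2·12 = 54
Stage 1: 30(ω_s−ω_c) = −54(ω_r−ω_c),  ω_s=0, ω_r=1
Stage 1: 30(0−ω_c) = −54(1−ω_c)  ⇒  84ω_c = 54  ⇒  ω_c = 9/14
  ⇒ ω_c¹/ω_r¹ = 9/14
Stage 2: N_ring = 28 + 2·24 = 76
Stage 2: 28(ω_s−ω_c) = −76(ω_r−ω_c),  ω_c=0, ω_s=1
Stage 2: ω_r = 0 − (28/76)(1−0) = -7/19
  ⇒ ω_r²/ω_s² = -7/19
Coupling ω_s² = ω_c¹ ⇒ overall = 9/14 × -7/19 = -9/38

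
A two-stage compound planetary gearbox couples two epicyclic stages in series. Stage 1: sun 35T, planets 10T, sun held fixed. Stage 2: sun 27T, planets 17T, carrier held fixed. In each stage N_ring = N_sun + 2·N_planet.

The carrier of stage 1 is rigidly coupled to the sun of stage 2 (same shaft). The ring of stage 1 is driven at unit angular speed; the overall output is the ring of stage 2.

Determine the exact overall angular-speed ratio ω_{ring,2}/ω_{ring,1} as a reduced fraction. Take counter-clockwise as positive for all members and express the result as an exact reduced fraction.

Stage 1: N_ring = 35 + 2·10 = 55
Stage 1: 35(ω_s−ω_c) = −55(ω_r−ω_c),  ω_s=0, ω_r=1
Stage 1: 35(0−ω_c) = −55(1−ω_c)  ⇒  90ω_c = 55  ⇒  ω_c = 11/18
  ⇒ ω_c¹/ω_r¹ = 11/18
Stage 2: N_ring = 27 + 2·17 = 61
Stage 2: 27(ω_s−ω_c) = −61(ω_r−ω_c),  ω_c=0, ω_s=1
Stage 2: ω_r = 0 − (27/61)(1−0) = -27/61
  ⇒ ω_r²/ω_s² = -27/61
Coupling ω_s² = ω_c¹ ⇒ overall = 11/18 × -27/61 = -33/122

-33/122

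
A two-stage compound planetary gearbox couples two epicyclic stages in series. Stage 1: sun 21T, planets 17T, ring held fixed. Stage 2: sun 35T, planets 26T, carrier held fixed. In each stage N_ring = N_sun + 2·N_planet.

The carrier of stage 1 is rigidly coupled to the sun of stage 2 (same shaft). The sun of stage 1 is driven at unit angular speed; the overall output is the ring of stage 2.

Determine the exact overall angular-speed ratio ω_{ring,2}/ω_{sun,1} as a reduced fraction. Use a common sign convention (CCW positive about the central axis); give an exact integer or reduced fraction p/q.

Stage 1: N_ring = 21 + 2·17 = 55
Stage 1: 21(ω_s−ω_c) = −55(ω_r−ω_c),  ω_r=0, ω_s=1
Stage 1: 21(1−ω_c) = −55(0−ω_c)  ⇒  76ω_c = 21  ⇒  ω_c = 21/76
  ⇒ ω_c¹/ω_s¹ = 21/76
Stage 2: N_ring = 35 + 2·26 = 87
Stage 2: 35(ω_s−ω_c) = −87(ω_r−ω_c),  ω_c=0, ω_s=1
Stage 2: ω_r = 0 − (35/87)(1−0) = -35/87
  ⇒ ω_r²/ω_s² = -35/87
Coupling ω_s² = ω_c¹ ⇒ overall = 21/76 × -35/87 = -245/2204

-245/2204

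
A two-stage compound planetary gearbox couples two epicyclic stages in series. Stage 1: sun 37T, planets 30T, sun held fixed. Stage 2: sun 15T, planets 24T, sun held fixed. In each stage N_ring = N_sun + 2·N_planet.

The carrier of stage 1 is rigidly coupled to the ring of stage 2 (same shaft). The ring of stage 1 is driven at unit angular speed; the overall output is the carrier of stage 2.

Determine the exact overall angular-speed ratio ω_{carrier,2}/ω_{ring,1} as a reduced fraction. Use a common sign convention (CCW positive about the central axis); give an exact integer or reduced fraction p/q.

2037/3484

Stage 1: N_ring = 37 + 2·30 = 97
Stage 1: 37(ω_s−ω_c) = −97(ω_r−ω_c),  ω_s=0, ω_r=1
Stage 1: 37(0−ω_c) = −97(1−ω_c)  ⇒  134ω_c = 97  ⇒  ω_c = 97/134
  ⇒ ω_c¹/ω_r¹ = 97/134
Stage 2: N_ring = 15 + 2·24 = 63
Stage 2: 15(ω_s−ω_c) = −63(ω_r−ω_c),  ω_s=0, ω_r=1
Stage 2: 15(0−ω_c) = −63(1−ω_c)  ⇒  78ω_c = 63  ⇒  ω_c = 21/26
  ⇒ ω_c²/ω_r² = 21/26
Coupling ω_r² = ω_c¹ ⇒ overall = 97/134 × 21/26 = 2037/3484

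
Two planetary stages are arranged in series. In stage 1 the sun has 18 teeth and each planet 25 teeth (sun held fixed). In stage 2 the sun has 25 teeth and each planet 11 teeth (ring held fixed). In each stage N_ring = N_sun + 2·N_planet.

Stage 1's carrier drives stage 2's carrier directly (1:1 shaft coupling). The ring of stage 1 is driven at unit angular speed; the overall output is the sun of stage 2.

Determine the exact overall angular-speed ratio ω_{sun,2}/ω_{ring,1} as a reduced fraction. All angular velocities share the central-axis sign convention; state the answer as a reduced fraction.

Stage 1: N_ring = 18 + 2·25 = 68
Stage 1: 18(ω_s−ω_c) = −68(ω_r−ω_c),  ω_s=0, ω_r=1
Stage 1: 18(0−ω_c) = −68(1−ω_c)  ⇒  86ω_c = 68  ⇒  ω_c = 34/43
  ⇒ ω_c¹/ω_r¹ = 34/43
Stage 2: N_ring = 25 + 2·11 = 47
Stage 2: 25(ω_s−ω_c) = −47(ω_r−ω_c),  ω_r=0, ω_c=1
Stage 2: ω_s = 1 − (47/25)(0−1) = 72/25
  ⇒ ω_s²/ω_c² = 72/25
Coupling ω_c² = ω_c¹ ⇒ overall = 34/43 × 72/25 = 2448/1075

2448/1075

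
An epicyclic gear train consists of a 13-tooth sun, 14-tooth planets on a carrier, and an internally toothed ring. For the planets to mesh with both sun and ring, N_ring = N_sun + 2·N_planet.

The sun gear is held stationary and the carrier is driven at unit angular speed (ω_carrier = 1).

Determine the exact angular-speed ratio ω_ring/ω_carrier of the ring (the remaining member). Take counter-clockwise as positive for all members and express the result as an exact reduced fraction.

N_ring = 13 + 2·14 = 41
13(ω_s−ω_c) = −41(ω_r−ω_c),  ω_s=0, ω_c=1
ω_r = 1 − (13/41)(0−1) = 54/41
ω_r/ω_c = 54/41

54/41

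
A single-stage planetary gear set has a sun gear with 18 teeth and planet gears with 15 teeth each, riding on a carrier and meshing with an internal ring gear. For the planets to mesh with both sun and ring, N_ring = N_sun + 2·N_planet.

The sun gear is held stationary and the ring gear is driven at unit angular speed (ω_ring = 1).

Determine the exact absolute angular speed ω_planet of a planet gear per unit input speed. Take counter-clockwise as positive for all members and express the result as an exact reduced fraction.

8/5

N_ring = 18 + 2·15 = 48
18(ω_s−ω_c) = −48(ω_r−ω_c),  ω_s=0, ω_r=1
18(0−ω_c) = −48(1−ω_c)  ⇒  66ω_c = 48  ⇒  ω_c = 8/11
sun–planet: 18·(0−8/11) = −15·(ω_p−ω_c)  ⇒  ω_p−ω_c = −(18/15)·(-8/11) = 48/55
ω_p = 8/11 + 48/55 = 8/5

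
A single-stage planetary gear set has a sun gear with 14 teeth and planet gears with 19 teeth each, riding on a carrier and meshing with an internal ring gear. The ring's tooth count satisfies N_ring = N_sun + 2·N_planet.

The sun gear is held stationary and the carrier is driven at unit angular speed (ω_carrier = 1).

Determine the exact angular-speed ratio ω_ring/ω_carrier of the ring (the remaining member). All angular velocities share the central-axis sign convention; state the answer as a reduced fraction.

33/26

N_ring = 14 + 2·19 = 52
14(ω_s−ω_c) = −52(ω_r−ω_c),  ω_s=0, ω_c=1
ω_r = 1 − (14/52)(0−1) = 33/26
ω_r/ω_c = 33/26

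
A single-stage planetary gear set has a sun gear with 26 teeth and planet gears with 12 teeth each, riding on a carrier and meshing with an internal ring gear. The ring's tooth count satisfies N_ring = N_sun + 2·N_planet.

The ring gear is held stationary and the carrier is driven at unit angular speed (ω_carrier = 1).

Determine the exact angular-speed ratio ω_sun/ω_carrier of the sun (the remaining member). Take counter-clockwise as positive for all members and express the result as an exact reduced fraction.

N_ring = 26 + 2·12 = 50
26(ω_s−ω_c) = −50(ω_r−ω_c),  ω_r=0, ω_c=1
ω_s = 1 − (50/26)(0−1) = 38/13
ω_s/ω_c = 38/13

38/13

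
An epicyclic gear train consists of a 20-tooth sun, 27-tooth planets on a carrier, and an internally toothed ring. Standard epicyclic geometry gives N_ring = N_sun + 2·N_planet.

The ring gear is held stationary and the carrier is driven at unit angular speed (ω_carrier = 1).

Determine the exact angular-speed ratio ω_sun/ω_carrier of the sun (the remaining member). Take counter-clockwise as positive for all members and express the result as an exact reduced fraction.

47/10

N_ring = 20 + 2·27 = 74
20(ω_s−ω_c) = −74(ω_r−ω_c),  ω_r=0, ω_c=1
ω_s = 1 − (74/20)(0−1) = 47/10
ω_s/ω_c = 47/10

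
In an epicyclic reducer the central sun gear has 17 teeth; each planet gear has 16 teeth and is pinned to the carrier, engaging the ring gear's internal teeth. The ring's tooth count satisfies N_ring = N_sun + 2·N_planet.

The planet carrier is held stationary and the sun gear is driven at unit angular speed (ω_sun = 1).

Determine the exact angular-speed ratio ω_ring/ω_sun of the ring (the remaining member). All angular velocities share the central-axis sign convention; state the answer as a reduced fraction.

-17/49

N_ring = 17 + 2·16 = 49
17(ω_s−ω_c) = −49(ω_r−ω_c),  ω_c=0, ω_s=1
ω_r = 0 − (17/49)(1−0) = -17/49
ω_r/ω_s = -17/49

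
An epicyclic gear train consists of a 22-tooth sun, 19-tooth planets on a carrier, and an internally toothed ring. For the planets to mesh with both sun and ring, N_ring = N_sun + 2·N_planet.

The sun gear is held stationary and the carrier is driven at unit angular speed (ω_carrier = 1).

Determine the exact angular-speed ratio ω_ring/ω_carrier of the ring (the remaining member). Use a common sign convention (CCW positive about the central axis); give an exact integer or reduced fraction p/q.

N_ring = 22 + 2·19 = 60
22(ω_s−ω_c) = −60(ω_r−ω_c),  ω_s=0, ω_c=1
ω_r = 1 − (22/60)(0−1) = 41/30
ω_r/ω_c = 41/30

41/30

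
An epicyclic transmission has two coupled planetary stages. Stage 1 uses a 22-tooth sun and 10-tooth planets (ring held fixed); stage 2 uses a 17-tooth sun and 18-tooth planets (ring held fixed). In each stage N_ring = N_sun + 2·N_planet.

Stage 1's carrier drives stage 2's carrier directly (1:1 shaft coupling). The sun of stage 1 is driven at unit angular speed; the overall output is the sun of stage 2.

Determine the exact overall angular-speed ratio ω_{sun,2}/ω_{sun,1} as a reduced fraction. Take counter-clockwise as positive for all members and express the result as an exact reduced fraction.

385/272

Stage 1: N_ring = 22 + 2·10 = 42
Stage 1: 22(ω_s−ω_c) = −42(ω_r−ω_c),  ω_r=0, ω_s=1
Stage 1: 22(1−ω_c) = −42(0−ω_c)  ⇒  64ω_c = 22  ⇒  ω_c = 11/32
  ⇒ ω_c¹/ω_s¹ = 11/32
Stage 2: N_ring = 17 + 2·18 = 53
Stage 2: 17(ω_s−ω_c) = −53(ω_r−ω_c),  ω_r=0, ω_c=1
Stage 2: ω_s = 1 − (53/17)(0−1) = 70/17
  ⇒ ω_s²/ω_c² = 70/17
Coupling ω_c² = ω_c¹ ⇒ overall = 11/32 × 70/17 = 385/272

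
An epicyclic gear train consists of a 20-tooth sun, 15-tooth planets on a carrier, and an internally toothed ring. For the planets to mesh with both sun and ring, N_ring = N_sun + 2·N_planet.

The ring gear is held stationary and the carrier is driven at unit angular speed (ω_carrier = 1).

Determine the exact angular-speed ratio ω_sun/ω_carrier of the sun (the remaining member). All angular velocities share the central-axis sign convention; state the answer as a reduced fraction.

7/2

N_ring = 20 + 2·15 = 50
20(ω_s−ω_c) = −50(ω_r−ω_c),  ω_r=0, ω_c=1
ω_s = 1 − (50/20)(0−1) = 7/2
ω_s/ω_c = 7/2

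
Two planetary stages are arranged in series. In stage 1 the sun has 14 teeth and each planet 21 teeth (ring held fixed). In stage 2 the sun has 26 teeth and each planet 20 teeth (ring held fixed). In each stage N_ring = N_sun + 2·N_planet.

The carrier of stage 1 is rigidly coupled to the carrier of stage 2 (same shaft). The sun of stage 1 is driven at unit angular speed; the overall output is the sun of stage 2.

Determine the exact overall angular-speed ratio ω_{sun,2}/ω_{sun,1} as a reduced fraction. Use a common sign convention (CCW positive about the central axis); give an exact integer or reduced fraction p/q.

Stage 1: N_ring = 14 + 2·21 = 56
Stage 1: 14(ω_s−ω_c) = −56(ω_r−ω_c),  ω_r=0, ω_s=1
Stage 1: 14(1−ω_c) = −56(0−ω_c)  ⇒  70ω_c = 14  ⇒  ω_c = 1/5
  ⇒ ω_c¹/ω_s¹ = 1/5
Stage 2: N_ring = 26 + 2·20 = 66
Stage 2: 26(ω_s−ω_c) = −66(ω_r−ω_c),  ω_r=0, ω_c=1
Stage 2: ω_s = 1 − (66/26)(0−1) = 46/13
  ⇒ ω_s²/ω_c² = 46/13
Coupling ω_c² = ω_c¹ ⇒ overall = 1/5 × 46/13 = 46/65

46/65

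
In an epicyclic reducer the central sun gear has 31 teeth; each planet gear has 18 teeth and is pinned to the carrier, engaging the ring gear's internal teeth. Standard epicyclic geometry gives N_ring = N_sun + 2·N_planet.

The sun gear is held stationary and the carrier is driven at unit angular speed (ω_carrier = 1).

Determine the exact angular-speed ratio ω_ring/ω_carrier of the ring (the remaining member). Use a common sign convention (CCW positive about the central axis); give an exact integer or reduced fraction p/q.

98/67

N_ring = 31 + 2·18 = 67
31(ω_s−ω_c) = −67(ω_r−ω_c),  ω_s=0, ω_c=1
ω_r = 1 − (31/67)(0−1) = 98/67
ω_r/ω_c = 98/67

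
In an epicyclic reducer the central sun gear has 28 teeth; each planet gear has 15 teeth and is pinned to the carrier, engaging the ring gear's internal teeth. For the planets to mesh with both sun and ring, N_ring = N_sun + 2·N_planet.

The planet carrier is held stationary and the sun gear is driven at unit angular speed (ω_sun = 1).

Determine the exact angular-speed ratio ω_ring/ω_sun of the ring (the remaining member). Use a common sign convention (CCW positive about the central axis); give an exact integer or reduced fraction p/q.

-14/29

N_ring = 28 + 2·15 = 58
28(ω_s−ω_c) = −58(ω_r−ω_c),  ω_c=0, ω_s=1
ω_r = 0 − (28/58)(1−0) = -14/29
ω_r/ω_s = -14/29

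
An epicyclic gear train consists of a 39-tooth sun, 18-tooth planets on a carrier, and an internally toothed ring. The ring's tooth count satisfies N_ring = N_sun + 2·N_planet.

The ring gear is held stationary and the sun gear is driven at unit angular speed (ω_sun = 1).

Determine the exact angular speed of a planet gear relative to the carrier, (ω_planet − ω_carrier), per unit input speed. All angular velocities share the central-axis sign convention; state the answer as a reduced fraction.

N_ring = 39 + 2·18 = 75
39(ω_s−ω_c) = −75(ω_r−ω_c),  ω_r=0, ω_s=1
39(1−ω_c) = −75(0−ω_c)  ⇒  114ω_c = 39  ⇒  ω_c = 13/38
sun–planet: 39·(1−13/38) = −18·(ω_p−ω_c)  ⇒  ω_p−ω_c = −(39/18)·(25/38) = -325/228

-325/228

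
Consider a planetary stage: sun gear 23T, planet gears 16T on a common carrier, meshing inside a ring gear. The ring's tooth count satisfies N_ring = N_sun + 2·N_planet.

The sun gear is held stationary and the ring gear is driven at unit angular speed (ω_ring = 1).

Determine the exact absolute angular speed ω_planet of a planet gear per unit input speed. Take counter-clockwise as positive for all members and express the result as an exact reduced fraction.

N_ring = 23 + 2·16 = 55
23(ω_s−ω_c) = −55(ω_r−ω_c),  ω_s=0, ω_r=1
23(0−ω_c) = −55(1−ω_c)  ⇒  78ω_c = 55  ⇒  ω_c = 55/78
sun–planet: 23·(0−55/78) = −16·(ω_p−ω_c)  ⇒  ω_p−ω_c = −(23/16)·(-55/78) = 1265/1248
ω_p = 55/78 + 1265/1248 = 55/32

55/32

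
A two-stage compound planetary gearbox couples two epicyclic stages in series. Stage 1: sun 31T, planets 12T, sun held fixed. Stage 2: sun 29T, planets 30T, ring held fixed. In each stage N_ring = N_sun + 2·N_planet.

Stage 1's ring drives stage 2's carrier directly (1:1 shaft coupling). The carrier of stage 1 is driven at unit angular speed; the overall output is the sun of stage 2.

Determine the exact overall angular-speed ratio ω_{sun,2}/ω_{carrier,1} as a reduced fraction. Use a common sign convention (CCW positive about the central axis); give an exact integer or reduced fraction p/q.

10148/1595

Stage 1: N_ring = 31 + 2·12 = 55
Stage 1: 31(ω_s−ω_c) = −55(ω_r−ω_c),  ω_s=0, ω_c=1
Stage 1: ω_r = 1 − (31/55)(0−1) = 86/55
  ⇒ ω_r¹/ω_c¹ = 86/55
Stage 2: N_ring = 29 + 2·30 = 89
Stage 2: 29(ω_s−ω_c) = −89(ω_r−ω_c),  ω_r=0, ω_c=1
Stage 2: ω_s = 1 − (89/29)(0−1) = 118/29
  ⇒ ω_s²/ω_c² = 118/29
Coupling ω_c² = ω_r¹ ⇒ overall = 86/55 × 118/29 = 10148/1595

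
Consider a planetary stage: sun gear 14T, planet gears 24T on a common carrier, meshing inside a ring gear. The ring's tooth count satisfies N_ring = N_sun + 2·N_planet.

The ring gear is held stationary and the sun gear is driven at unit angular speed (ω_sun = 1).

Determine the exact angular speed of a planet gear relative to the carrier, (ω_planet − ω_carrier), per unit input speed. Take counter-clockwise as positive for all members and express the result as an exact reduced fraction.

N_ring = 14 + 2·24 = 62
14(ω_s−ω_c) = −62(ω_r−ω_c),  ω_r=0, ω_s=1
14(1−ω_c) = −62(0−ω_c)  ⇒  76ω_c = 14  ⇒  ω_c = 7/38
sun–planet: 14·(1−7/38) = −24·(ω_p−ω_c)  ⇒  ω_p−ω_c = −(14/24)·(31/38) = -217/456

-217/456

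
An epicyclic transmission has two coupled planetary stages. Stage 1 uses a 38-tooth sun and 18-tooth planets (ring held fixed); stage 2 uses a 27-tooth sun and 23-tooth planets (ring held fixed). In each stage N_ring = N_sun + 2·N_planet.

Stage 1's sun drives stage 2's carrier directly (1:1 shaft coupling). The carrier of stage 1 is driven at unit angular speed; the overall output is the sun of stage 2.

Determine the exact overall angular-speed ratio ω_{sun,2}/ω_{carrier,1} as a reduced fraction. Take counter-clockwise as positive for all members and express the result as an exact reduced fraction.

Stage 1: N_ring = 38 + 2·18 = 74
Stage 1: 38(ω_s−ω_c) = −74(ω_r−ω_c),  ω_r=0, ω_c=1
Stage 1: ω_s = 1 − (74/38)(0−1) = 56/19
  ⇒ ω_s¹/ω_c¹ = 56/19
Stage 2: N_ring = 27 + 2·23 = 73
Stage 2: 27(ω_s−ω_c) = −73(ω_r−ω_c),  ω_r=0, ω_c=1
Stage 2: ω_s = 1 − (73/27)(0−1) = 100/27
  ⇒ ω_s²/ω_c² = 100/27
Coupling ω_c² = ω_s¹ ⇒ overall = 56/19 × 100/27 = 5600/513

5600/513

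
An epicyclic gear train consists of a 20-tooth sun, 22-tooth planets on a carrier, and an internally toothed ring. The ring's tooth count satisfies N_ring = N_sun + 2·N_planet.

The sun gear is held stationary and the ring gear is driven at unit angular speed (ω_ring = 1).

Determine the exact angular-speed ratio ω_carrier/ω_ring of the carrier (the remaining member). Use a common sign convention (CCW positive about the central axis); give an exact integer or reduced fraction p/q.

16/21

N_ring = 20 + 2·22 = 64
20(ω_s−ω_c) = −64(ω_r−ω_c),  ω_s=0, ω_r=1
20(0−ω_c) = −64(1−ω_c)  ⇒  84ω_c = 64  ⇒  ω_c = 16/21
ω_c/ω_r = 16/21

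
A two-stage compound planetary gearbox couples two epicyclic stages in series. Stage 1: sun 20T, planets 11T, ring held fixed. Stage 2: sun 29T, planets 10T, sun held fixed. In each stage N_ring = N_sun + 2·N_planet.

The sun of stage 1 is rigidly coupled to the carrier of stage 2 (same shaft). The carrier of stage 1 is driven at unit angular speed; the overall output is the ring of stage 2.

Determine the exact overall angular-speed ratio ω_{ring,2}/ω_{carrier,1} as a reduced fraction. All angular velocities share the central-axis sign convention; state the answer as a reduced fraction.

Stage 1: N_ring = 20 + 2·11 = 42
Stage 1: 20(ω_s−ω_c) = −42(ω_r−ω_c),  ω_r=0, ω_c=1
Stage 1: ω_s = 1 − (42/20)(0−1) = 31/10
  ⇒ ω_s¹/ω_c¹ = 31/10
Stage 2: N_ring = 29 + 2·10 = 49
Stage 2: 29(ω_s−ω_c) = −49(ω_r−ω_c),  ω_s=0, ω_c=1
Stage 2: ω_r = 1 − (29/49)(0−1) = 78/49
  ⇒ ω_r²/ω_c² = 78/49
Coupling ω_c² = ω_s¹ ⇒ overall = 31/10 × 78/49 = 1209/245

1209/245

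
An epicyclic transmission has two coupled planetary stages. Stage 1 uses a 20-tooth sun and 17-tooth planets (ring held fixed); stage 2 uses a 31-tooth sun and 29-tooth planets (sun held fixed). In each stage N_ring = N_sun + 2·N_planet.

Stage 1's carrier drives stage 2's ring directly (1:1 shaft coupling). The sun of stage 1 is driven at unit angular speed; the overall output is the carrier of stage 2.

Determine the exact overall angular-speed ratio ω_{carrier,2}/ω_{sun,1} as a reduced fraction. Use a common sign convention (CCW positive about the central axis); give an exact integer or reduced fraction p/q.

Stage 1: N_ring = 20 + 2·17 = 54
Stage 1: 20(ω_s−ω_c) = −54(ω_r−ω_c),  ω_r=0, ω_s=1
Stage 1: 20(1−ω_c) = −54(0−ω_c)  ⇒  74ω_c = 20  ⇒  ω_c = 10/37
  ⇒ ω_c¹/ω_s¹ = 10/37
Stage 2: N_ring = 31 + 2·29 = 89
Stage 2: 31(ω_s−ω_c) = −89(ω_r−ω_c),  ω_s=0, ω_r=1
Stage 2: 31(0−ω_c) = −89(1−ω_c)  ⇒  120ω_c = 89  ⇒  ω_c = 89/120
  ⇒ ω_c²/ω_r² = 89/120
Coupling ω_r² = ω_c¹ ⇒ overall = 10/37 × 89/120 = 89/444

89/444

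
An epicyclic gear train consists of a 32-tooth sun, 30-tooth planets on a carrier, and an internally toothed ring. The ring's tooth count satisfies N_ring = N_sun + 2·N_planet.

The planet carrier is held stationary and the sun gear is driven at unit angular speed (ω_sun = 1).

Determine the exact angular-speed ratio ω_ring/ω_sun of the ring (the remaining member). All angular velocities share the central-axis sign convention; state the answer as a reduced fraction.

-8/23

N_ring = 32 + 2·30 = 92
32(ω_s−ω_c) = −92(ω_r−ω_c),  ω_c=0, ω_s=1
ω_r = 0 − (32/92)(1−0) = -8/23
ω_r/ω_s = -8/23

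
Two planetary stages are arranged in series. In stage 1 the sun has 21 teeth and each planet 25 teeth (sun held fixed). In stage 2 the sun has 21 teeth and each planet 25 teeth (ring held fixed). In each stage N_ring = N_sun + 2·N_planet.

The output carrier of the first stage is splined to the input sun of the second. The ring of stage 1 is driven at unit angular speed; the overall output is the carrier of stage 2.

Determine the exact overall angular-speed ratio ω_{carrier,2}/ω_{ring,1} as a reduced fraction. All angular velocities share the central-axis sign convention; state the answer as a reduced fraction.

1491/8464

Stage 1: N_ring = 21 + 2·25 = 71
Stage 1: 21(ω_s−ω_c) = −71(ω_r−ω_c),  ω_s=0, ω_r=1
Stage 1: 21(0−ω_c) = −71(1−ω_c)  ⇒  92ω_c = 71  ⇒  ω_c = 71/92
  ⇒ ω_c¹/ω_r¹ = 71/92
Stage 2: N_ring = 21 + 2·25 = 71
Stage 2: 21(ω_s−ω_c) = −71(ω_r−ω_c),  ω_r=0, ω_s=1
Stage 2: 21(1−ω_c) = −71(0−ω_c)  ⇒  92ω_c = 21  ⇒  ω_c = 21/92
  ⇒ ω_c²/ω_s² = 21/92
Coupling ω_s² = ω_c¹ ⇒ overall = 71/92 × 21/92 = 1491/8464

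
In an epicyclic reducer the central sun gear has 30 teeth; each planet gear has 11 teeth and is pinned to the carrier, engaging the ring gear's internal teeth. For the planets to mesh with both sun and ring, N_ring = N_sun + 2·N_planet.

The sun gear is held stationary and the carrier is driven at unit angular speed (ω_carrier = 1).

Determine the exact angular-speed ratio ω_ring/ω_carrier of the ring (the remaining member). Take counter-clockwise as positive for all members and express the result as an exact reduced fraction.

41/26

N_ring = 30 + 2·11 = 52
30(ω_s−ω_c) = −52(ω_r−ω_c),  ω_s=0, ω_c=1
ω_r = 1 − (30/52)(0−1) = 41/26
ω_r/ω_c = 41/26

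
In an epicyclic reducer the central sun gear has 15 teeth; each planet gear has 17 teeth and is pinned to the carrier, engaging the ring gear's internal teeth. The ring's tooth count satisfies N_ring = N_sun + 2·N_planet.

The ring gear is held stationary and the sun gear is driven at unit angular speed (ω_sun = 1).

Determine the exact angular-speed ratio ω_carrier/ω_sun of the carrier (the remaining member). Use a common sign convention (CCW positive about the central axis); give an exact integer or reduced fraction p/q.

N_ring = 15 + 2·17 = 49
15(ω_s−ω_c) = −49(ω_r−ω_c),  ω_r=0, ω_s=1
15(1−ω_c) = −49(0−ω_c)  ⇒  64ω_c = 15  ⇒  ω_c = 15/64
ω_c/ω_s = 15/64

15/64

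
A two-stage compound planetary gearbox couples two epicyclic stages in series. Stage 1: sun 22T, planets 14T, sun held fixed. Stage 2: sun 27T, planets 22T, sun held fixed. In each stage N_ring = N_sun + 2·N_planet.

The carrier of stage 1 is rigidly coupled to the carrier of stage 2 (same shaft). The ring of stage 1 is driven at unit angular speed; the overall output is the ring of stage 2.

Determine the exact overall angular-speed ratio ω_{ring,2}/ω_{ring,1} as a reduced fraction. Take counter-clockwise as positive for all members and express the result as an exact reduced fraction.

1225/1278

Stage 1: N_ring = 22 + 2·14 = 50
Stage 1: 22(ω_s−ω_c) = −50(ω_r−ω_c),  ω_s=0, ω_r=1
Stage 1: 22(0−ω_c) = −50(1−ω_c)  ⇒  72ω_c = 50  ⇒  ω_c = 25/36
  ⇒ ω_c¹/ω_r¹ = 25/36
Stage 2: N_ring = 27 + 2·22 = 71
Stage 2: 27(ω_s−ω_c) = −71(ω_r−ω_c),  ω_s=0, ω_c=1
Stage 2: ω_r = 1 − (27/71)(0−1) = 98/71
  ⇒ ω_r²/ω_c² = 98/71
Coupling ω_c² = ω_c¹ ⇒ overall = 25/36 × 98/71 = 1225/1278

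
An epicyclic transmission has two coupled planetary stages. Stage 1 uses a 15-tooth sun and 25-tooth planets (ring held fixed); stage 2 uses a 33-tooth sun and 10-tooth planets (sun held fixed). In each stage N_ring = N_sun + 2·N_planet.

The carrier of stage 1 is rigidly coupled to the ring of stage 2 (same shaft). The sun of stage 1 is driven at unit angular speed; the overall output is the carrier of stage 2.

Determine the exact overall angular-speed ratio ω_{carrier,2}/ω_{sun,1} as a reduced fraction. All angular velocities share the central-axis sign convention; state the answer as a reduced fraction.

Stage 1: N_ring = 15 + 2·25 = 65
Stage 1: 15(ω_s−ω_c) = −65(ω_r−ω_c),  ω_r=0, ω_s=1
Stage 1: 15(1−ω_c) = −65(0−ω_c)  ⇒  80ω_c = 15  ⇒  ω_c = 3/16
  ⇒ ω_c¹/ω_s¹ = 3/16
Stage 2: N_ring = 33 + 2·10 = 53
Stage 2: 33(ω_s−ω_c) = −53(ω_r−ω_c),  ω_s=0, ω_r=1
Stage 2: 33(0−ω_c) = −53(1−ω_c)  ⇒  86ω_c = 53  ⇒  ω_c = 53/86
  ⇒ ω_c²/ω_r² = 53/86
Coupling ω_r² = ω_c¹ ⇒ overall = 3/16 × 53/86 = 159/1376

159/1376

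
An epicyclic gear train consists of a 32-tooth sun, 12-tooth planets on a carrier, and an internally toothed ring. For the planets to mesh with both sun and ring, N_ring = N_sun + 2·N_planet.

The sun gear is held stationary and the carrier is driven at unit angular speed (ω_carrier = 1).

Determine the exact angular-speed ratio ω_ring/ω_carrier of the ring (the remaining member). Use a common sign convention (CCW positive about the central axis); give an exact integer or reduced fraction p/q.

N_ring = 32 + 2·12 = 56
32(ω_s−ω_c) = −56(ω_r−ω_c),  ω_s=0, ω_c=1
ω_r = 1 − (32/56)(0−1) = 11/7
ω_r/ω_c = 11/7

11/7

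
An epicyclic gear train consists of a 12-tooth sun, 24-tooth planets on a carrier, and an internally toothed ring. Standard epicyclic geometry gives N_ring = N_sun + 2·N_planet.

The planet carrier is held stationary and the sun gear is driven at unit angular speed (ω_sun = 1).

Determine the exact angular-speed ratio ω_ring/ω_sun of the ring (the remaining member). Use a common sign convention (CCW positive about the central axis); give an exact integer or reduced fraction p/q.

-1/5

N_ring = 12 + 2·24 = 60
12(ω_s−ω_c) = −60(ω_r−ω_c),  ω_c=0, ω_s=1
ω_r = 0 − (12/60)(1−0) = -1/5
ω_r/ω_s = -1/5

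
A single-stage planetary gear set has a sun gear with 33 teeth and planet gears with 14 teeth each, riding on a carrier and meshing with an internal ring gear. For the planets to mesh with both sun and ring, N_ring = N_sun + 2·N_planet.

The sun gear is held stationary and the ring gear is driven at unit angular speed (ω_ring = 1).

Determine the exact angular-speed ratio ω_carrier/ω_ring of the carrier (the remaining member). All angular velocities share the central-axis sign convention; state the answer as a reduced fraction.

61/94

N_ring = 33 + 2·14 = 61
33(ω_s−ω_c) = −61(ω_r−ω_c),  ω_s=0, ω_r=1
33(0−ω_c) = −61(1−ω_c)  ⇒  94ω_c = 61  ⇒  ω_c = 61/94
ω_c/ω_r = 61/94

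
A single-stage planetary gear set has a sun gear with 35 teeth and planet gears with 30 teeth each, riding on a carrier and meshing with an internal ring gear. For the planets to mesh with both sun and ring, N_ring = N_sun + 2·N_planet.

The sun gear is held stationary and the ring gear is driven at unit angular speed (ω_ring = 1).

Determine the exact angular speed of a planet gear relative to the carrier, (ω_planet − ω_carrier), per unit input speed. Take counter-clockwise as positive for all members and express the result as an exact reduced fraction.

N_ring = 35 + 2·30 = 95
35(ω_s−ω_c) = −95(ω_r−ω_c),  ω_s=0, ω_r=1
35(0−ω_c) = −95(1−ω_c)  ⇒  130ω_c = 95  ⇒  ω_c = 19/26
sun–planet: 35·(0−19/26) = −30·(ω_p−ω_c)  ⇒  ω_p−ω_c = −(35/30)·(-19/26) = 133/156

133/156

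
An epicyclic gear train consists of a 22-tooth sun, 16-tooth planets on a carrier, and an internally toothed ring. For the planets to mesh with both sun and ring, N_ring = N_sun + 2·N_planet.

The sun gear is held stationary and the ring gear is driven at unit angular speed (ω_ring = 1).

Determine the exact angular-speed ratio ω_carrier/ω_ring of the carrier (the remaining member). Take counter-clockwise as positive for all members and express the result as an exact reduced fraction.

27/38

N_ring = 22 + 2·16 = 54
22(ω_s−ω_c) = −54(ω_r−ω_c),  ω_s=0, ω_r=1
22(0−ω_c) = −54(1−ω_c)  ⇒  76ω_c = 54  ⇒  ω_c = 27/38
ω_c/ω_r = 27/38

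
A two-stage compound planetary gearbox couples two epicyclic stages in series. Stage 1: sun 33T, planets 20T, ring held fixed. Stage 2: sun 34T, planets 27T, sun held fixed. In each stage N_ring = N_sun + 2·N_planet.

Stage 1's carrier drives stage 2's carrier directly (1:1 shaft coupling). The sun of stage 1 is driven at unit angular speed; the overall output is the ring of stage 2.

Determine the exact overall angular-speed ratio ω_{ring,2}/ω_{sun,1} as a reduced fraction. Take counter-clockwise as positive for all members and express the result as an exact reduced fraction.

183/424

Stage 1: N_ring = 33 + 2·20 = 73
Stage 1: 33(ω_s−ω_c) = −73(ω_r−ω_c),  ω_r=0, ω_s=1
Stage 1: 33(1−ω_c) = −73(0−ω_c)  ⇒  106ω_c = 33  ⇒  ω_c = 33/106
  ⇒ ω_c¹/ω_s¹ = 33/106
Stage 2: N_ring = 34 + 2·27 = 88
Stage 2: 34(ω_s−ω_c) = −88(ω_r−ω_c),  ω_s=0, ω_c=1
Stage 2: ω_r = 1 − (34/88)(0−1) = 61/44
  ⇒ ω_r²/ω_c² = 61/44
Coupling ω_c² = ω_c¹ ⇒ overall = 33/106 × 61/44 = 183/424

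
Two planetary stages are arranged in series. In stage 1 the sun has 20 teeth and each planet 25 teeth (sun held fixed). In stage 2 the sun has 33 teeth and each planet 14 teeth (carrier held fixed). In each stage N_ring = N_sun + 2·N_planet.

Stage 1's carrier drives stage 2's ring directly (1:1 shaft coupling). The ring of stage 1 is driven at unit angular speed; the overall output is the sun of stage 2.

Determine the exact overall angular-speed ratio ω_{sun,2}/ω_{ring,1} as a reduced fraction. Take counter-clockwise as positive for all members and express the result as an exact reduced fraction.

-427/297

Stage 1: N_ring = 20 + 2·25 = 70
Stage 1: 20(ω_s−ω_c) = −70(ω_r−ω_c),  ω_s=0, ω_r=1
Stage 1: 20(0−ω_c) = −70(1−ω_c)  ⇒  90ω_c = 70  ⇒  ω_c = 7/9
  ⇒ ω_c¹/ω_r¹ = 7/9
Stage 2: N_ring = 33 + 2·14 = 61
Stage 2: 33(ω_s−ω_c) = −61(ω_r−ω_c),  ω_c=0, ω_r=1
Stage 2: ω_s = 0 − (61/33)(1−0) = -61/33
  ⇒ ω_s²/ω_r² = -61/33
Coupling ω_r² = ω_c¹ ⇒ overall = 7/9 × -61/33 = -427/297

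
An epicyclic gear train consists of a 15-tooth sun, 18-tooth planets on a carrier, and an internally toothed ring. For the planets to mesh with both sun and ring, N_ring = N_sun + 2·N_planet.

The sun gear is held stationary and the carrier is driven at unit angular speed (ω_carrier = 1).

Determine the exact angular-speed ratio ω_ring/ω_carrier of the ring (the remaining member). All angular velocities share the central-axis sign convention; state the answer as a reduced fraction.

22/17

N_ring = 15 + 2·18 = 51
15(ω_s−ω_c) = −51(ω_r−ω_c),  ω_s=0, ω_c=1
ω_r = 1 − (15/51)(0−1) = 22/17
ω_r/ω_c = 22/17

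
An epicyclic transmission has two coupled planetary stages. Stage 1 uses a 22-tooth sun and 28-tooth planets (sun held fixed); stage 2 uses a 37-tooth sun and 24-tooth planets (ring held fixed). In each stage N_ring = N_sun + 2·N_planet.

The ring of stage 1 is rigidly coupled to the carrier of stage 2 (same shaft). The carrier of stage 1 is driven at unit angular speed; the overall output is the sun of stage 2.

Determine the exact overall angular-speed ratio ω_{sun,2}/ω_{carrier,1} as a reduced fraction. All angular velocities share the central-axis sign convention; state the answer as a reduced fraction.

Stage 1: N_ring = 22 + 2·28 = 78
Stage 1: 22(ω_s−ω_c) = −78(ω_r−ω_c),  ω_s=0, ω_c=1
Stage 1: ω_r = 1 − (22/78)(0−1) = 50/39
  ⇒ ω_r¹/ω_c¹ = 50/39
Stage 2: N_ring = 37 + 2·24 = 85
Stage 2: 37(ω_s−ω_c) = −85(ω_r−ω_c),  ω_r=0, ω_c=1
Stage 2: ω_s = 1 − (85/37)(0−1) = 122/37
  ⇒ ω_s²/ω_c² = 122/37
Coupling ω_c² = ω_r¹ ⇒ overall = 50/39 × 122/37 = 6100/1443

6100/1443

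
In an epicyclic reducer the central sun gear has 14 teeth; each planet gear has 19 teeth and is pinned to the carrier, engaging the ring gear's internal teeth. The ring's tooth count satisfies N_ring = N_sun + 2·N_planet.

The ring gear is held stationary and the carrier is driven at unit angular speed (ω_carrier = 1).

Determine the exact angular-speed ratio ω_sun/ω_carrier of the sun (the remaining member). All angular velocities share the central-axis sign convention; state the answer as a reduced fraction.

N_ring = 14 + 2·19 = 52
14(ω_s−ω_c) = −52(ω_r−ω_c),  ω_r=0, ω_c=1
ω_s = 1 − (52/14)(0−1) = 33/7
ω_s/ω_c = 33/7

33/7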